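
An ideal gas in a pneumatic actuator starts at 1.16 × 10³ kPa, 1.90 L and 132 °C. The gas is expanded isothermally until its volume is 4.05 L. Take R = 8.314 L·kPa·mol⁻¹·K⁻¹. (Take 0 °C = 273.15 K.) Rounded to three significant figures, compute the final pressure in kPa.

P₂ ≈ 544 kPa

Convert: T₁ = 405.1 K.
Isothermal, so P V is constant: T₂ = T₁; P₂ = P₁·(V₁/V₂) = 544.2 kPa.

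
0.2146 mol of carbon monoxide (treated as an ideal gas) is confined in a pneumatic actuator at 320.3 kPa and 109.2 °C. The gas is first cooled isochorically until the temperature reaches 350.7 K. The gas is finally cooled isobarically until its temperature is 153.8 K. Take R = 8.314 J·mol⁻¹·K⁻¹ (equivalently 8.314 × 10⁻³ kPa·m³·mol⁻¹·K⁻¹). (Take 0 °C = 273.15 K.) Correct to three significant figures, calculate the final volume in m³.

Convert: T₁ = 382.3 K.
From PV = nRT: V₁ = nRT₁/P₁ = 0.002130 m³.
Isochoric, so P/T is constant: V₂ = V₁; P₂ = P₁·(T₂/T₁) = 293.8 kPa.
Isobaric, so V/T is constant: P₃ = P₂; V₃ = V₂·(T₃/T₂) = 0.0009340 m³.

V₃ ≈ 0.000934 m³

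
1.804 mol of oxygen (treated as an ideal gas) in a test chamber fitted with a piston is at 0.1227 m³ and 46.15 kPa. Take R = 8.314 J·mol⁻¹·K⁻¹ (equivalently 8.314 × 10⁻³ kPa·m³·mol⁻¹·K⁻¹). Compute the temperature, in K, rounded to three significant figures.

T ≈ 378 K

PV = nRT ⇒ T = PV/(nR) = (46.15 × 0.1227) / (1.804 × 8.314 × 10⁻³)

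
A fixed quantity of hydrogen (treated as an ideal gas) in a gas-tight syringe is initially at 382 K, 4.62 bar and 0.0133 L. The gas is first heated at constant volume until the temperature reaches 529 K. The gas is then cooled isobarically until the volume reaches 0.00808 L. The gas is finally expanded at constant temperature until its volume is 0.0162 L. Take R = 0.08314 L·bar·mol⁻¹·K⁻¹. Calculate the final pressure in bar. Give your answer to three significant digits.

V constant ⇒ P ∝ T: V₂ = V₁; P₂ = P₁·(T₂/T₁) = 6.398 bar.
P constant ⇒ V ∝ T: P₃ = P₂; T₃ = T₂·(V₃/V₂) = 321.4 K.
T constant ⇒ Boyle's law P V = const: T₄ = T₃; P₄ = P₃·(V₃/V₄) = 3.191 bar.

P₄ ≈ 3.19 bar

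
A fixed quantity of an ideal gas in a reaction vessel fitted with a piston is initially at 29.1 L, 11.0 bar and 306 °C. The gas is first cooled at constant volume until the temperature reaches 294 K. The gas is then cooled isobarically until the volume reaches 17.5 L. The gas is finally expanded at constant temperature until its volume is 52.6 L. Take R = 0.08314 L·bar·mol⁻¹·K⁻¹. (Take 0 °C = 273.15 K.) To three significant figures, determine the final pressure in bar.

Convert: T₁ = 579.1 K.
Isochoric, so P/T is constant: V₂ = V₁; P₂ = P₁·(T₂/T₁) = 5.584 bar.
P constant ⇒ V ∝ T: P₃ = P₂; T₃ = T₂·(V₃/V₂) = 176.8 K.
Isothermal, so P V is constant: T₄ = T₃; P₄ = P₃·(V₃/V₄) = 1.858 bar.

P₄ ≈ 1.86 bar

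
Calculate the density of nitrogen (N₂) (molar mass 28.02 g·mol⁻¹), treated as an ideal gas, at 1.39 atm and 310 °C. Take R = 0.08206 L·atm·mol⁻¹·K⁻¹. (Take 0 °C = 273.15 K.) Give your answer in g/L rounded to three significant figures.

ρ ≈ 0.814 g/L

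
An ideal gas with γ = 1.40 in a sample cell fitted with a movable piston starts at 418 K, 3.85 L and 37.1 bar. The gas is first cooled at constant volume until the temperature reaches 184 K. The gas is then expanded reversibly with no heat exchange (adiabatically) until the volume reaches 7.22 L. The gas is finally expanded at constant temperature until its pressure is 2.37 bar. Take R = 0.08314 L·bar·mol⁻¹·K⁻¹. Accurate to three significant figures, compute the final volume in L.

Isochoric, so P/T is constant: V₂ = V₁; P₂ = P₁·(T₂/T₁) = 16.33 bar.
Adiabatic (γ = 1.40), T V^(γ−1) and P V^γ constant: T₃ = T₂·(V₂/V₃)^(γ−1) = 143.1 K; P₃ = P₂·(V₂/V₃)^γ = 6.772 bar.
Isothermal, so P V is constant: T₄ = T₃; V₄ = V₃·(P₃/P₄) = 20.63 L.

V₄ ≈ 20.6 L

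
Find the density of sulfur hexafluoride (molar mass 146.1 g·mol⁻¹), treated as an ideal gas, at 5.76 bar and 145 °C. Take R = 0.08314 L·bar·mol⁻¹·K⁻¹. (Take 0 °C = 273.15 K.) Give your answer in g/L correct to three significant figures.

ρ ≈ 24.2 g/L

ρ = PM/(RT) = (5.76 × 146.1) / (0.08314 × 418.1)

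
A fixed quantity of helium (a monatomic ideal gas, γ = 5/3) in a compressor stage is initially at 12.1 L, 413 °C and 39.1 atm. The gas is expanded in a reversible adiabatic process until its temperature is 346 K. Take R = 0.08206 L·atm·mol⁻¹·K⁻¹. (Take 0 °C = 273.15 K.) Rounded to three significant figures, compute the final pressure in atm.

P₂ ≈ 7.06 atm

Convert: T₁ = 686.1 K.
Reversible adiabatic, γ = 5/3: P₂ = P₁·(T₂/T₁)^(γ/(γ−1)) = 7.060 atm; V₂ = V₁·(T₁/T₂)^(1/(γ−1)) = 33.79 L.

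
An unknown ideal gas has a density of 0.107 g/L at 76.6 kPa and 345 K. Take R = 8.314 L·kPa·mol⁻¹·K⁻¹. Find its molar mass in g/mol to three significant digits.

ρ = PM/(RT) ⇒ M = ρRT/P = (0.107 × 8.314 × 345.0) / 76.6

M ≈ 4.01 g/mol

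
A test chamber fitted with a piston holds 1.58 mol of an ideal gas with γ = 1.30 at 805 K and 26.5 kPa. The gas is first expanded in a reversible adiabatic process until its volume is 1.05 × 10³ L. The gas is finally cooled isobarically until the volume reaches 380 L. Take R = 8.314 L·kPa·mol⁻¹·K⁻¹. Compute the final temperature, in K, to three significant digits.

T₃ ≈ 218 K

From PV = nRT: V₁ = nRT₁/P₁ = 399.0 L.
Reversible adiabatic, γ = 1.30: T₂ = T₁·(V₁/V₂)^(γ−1) = 602.2 K; P₂ = P₁·(V₁/V₂)^γ = 7.534 kPa.
Isobaric, so V/T is constant: P₃ = P₂; T₃ = T₂·(V₃/V₂) = 217.9 K.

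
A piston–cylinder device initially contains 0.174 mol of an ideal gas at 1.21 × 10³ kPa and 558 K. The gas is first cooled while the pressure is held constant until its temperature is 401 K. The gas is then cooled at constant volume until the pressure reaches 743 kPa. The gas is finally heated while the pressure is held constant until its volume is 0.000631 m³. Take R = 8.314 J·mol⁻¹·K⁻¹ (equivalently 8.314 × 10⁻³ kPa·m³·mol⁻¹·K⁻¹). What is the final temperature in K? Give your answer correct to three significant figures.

From PV = nRT: V₁ = nRT₁/P₁ = 0.0006671 m³.
Isobaric, so V/T is constant: P₂ = P₁; V₂ = V₁·(T₂/T₁) = 0.0004794 m³.
V constant ⇒ P ∝ T: V₃ = V₂; T₃ = T₂·(P₃/P₂) = 246.2 K.
P constant ⇒ V ∝ T: P₄ = P₃; T₄ = T₃·(V₄/V₃) = 324.1 K.

T₄ ≈ 324 K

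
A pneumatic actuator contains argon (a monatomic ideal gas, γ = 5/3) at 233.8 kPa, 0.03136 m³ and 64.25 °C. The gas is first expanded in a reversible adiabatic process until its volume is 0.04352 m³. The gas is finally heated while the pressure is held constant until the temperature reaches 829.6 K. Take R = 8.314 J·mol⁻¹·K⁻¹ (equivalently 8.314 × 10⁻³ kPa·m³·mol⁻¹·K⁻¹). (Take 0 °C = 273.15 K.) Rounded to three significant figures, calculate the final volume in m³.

V₃ ≈ 0.133 m³

Convert: T₁ = 337.4 K.
Adiabatic (γ = 5/3), T V^(γ−1) and P V^γ constant: T₂ = T₁·(V₁/V₂)^(γ−1) = 271.2 K; P₂ = P₁·(V₁/V₂)^γ = 135.4 kPa.
P constant ⇒ V ∝ T: P₃ = P₂; V₃ = V₂·(T₃/T₂) = 0.1331 m³.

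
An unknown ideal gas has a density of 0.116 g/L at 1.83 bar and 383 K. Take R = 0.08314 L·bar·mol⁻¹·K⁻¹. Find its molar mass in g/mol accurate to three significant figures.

M ≈ 2.02 g/mol

ρ = PM/(RT) ⇒ M = ρRT/P = (0.116 × 0.08314 × 383.0) / 1.83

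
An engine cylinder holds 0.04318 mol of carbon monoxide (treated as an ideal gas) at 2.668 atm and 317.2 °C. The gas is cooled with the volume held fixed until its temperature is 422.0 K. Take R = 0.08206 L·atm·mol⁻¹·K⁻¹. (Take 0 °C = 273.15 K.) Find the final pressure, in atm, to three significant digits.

P₂ ≈ 1.91 atm

Convert: T₁ = 590.3 K.
From PV = nRT: V₁ = nRT₁/P₁ = 0.7840 L.
Isochoric, so P/T is constant: V₂ = V₁; P₂ = P₁·(T₂/T₁) = 1.907 atm.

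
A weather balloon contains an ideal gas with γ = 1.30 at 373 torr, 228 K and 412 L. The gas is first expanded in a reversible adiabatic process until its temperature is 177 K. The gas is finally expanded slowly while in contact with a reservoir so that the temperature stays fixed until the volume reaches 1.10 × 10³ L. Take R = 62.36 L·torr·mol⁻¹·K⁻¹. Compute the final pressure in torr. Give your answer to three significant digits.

P₃ ≈ 108 torr

Adiabatic (γ = 1.30), T V^(γ−1) and P V^γ constant: P₂ = P₁·(T₂/T₁)^(γ/(γ−1)) = 124.5 torr; V₂ = V₁·(T₁/T₂)^(1/(γ−1)) = 958.2 L.
Isothermal, so P V is constant: T₃ = T₂; P₃ = P₂·(V₂/V₃) = 108.5 torr.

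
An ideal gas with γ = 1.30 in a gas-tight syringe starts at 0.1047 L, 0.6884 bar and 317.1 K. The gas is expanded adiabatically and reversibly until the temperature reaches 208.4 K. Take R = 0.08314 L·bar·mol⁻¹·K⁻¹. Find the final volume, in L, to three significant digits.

V₂ ≈ 0.424 L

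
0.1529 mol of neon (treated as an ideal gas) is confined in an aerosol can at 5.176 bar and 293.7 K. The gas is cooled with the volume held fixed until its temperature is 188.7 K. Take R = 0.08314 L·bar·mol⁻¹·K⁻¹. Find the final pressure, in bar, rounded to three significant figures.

P₂ ≈ 3.33 bar

From PV = nRT: V₁ = nRT₁/P₁ = 0.7213 L.
V constant ⇒ P ∝ T: V₂ = V₁; P₂ = P₁·(T₂/T₁) = 3.326 bar.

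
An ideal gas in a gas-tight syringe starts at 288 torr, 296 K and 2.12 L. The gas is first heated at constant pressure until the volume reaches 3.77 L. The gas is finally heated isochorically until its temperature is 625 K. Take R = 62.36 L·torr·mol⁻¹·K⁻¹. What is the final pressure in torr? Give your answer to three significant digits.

P₃ ≈ 342 torr

Isobaric, so V/T is constant: P₂ = P₁; T₂ = T₁·(V₂/V₁) = 526.4 K.
V constant ⇒ P ∝ T: V₃ = V₂; P₃ = P₂·(T₃/T₂) = 342.0 torr.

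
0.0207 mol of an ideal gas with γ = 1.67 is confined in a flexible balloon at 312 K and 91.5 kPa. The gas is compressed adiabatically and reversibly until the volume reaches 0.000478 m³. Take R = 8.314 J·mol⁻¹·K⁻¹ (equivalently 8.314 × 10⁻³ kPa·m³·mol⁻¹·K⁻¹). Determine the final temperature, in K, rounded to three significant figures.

From PV = nRT: V₁ = nRT₁/P₁ = 0.0005868 m³.
Adiabatic (γ = 1.67), T V^(γ−1) and P V^γ constant: T₂ = T₁·(V₁/V₂)^(γ−1) = 358.0 K; P₂ = P₁·(V₁/V₂)^γ = 128.9 kPa.

T₂ ≈ 358 K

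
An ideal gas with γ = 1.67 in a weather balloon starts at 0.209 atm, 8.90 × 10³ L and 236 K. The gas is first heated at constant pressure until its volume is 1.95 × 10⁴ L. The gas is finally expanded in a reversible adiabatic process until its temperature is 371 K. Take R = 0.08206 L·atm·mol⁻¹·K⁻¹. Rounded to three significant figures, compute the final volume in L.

P constant ⇒ V ∝ T: P₂ = P₁; T₂ = T₁·(V₂/V₁) = 517.1 K.
Reversible adiabatic, γ = 1.67: P₃ = P₂·(T₃/T₂)^(γ/(γ−1)) = 0.09136 atm; V₃ = V₂·(T₂/T₃)^(1/(γ−1)) = 3.201e+04 L.

V₃ ≈ 3.20e+04 L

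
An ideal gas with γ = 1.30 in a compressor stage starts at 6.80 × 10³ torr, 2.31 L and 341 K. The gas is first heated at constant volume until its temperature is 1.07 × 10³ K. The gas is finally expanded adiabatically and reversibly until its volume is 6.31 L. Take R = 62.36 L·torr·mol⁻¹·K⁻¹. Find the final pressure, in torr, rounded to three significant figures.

Isochoric, so P/T is constant: V₂ = V₁; P₂ = P₁·(T₂/T₁) = 2.134e+04 torr.
Adiabatic (γ = 1.30), T V^(γ−1) and P V^γ constant: T₃ = T₂·(V₂/V₃)^(γ−1) = 791.5 K; P₃ = P₂·(V₂/V₃)^γ = 5778 torr.

P₃ ≈ 5.78e+03 torr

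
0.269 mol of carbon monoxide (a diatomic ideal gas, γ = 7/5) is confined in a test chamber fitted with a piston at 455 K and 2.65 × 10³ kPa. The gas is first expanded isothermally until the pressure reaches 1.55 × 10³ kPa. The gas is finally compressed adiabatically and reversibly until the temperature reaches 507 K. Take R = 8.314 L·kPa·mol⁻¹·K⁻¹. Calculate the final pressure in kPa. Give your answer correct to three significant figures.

P₃ ≈ 2.26e+03 kPa

From PV = nRT: V₁ = nRT₁/P₁ = 0.3840 L.
T constant ⇒ Boyle's law P V = const: T₂ = T₁; V₂ = V₁·(P₁/P₂) = 0.6565 L.
Adiabatic (γ = 7/5), T V^(γ−1) and P V^γ constant: P₃ = P₂·(T₃/T₂)^(γ/(γ−1)) = 2264 kPa; V₃ = V₂·(T₂/T₃)^(1/(γ−1)) = 0.5009 L.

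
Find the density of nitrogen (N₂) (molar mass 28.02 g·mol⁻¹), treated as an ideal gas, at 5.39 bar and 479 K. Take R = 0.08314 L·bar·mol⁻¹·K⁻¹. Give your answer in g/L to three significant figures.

ρ ≈ 3.79 g/L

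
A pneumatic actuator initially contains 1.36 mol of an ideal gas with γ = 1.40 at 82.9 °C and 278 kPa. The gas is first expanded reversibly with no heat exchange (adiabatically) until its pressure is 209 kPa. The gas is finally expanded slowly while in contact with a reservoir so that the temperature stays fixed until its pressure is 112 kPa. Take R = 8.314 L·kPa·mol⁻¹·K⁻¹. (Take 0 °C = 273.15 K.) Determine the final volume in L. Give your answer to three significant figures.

V₃ ≈ 33.1 L

Convert: T₁ = 356.0 K.
From PV = nRT: V₁ = nRT₁/P₁ = 14.48 L.
Adiabatic (γ = 1.40), T V^(γ−1) and P V^γ constant: T₂ = T₁·(P₂/P₁)^((γ−1)/γ) = 328.2 K; V₂ = V₁·(P₁/P₂)^(1/γ) = 17.75 L.
Isothermal, so P V is constant: T₃ = T₂; V₃ = V₂·(P₂/P₃) = 33.13 L.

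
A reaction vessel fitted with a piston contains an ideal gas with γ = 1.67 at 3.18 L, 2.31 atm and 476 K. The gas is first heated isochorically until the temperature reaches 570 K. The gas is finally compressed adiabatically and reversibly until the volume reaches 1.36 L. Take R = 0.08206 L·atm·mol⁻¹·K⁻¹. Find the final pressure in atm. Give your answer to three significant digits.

P₃ ≈ 11.4 atm

Isochoric, so P/T is constant: V₂ = V₁; P₂ = P₁·(T₂/T₁) = 2.766 atm.
Adiabatic (γ = 1.67), T V^(γ−1) and P V^γ constant: T₃ = T₂·(V₂/V₃)^(γ−1) = 1007 K; P₃ = P₂·(V₂/V₃)^γ = 11.43 atm.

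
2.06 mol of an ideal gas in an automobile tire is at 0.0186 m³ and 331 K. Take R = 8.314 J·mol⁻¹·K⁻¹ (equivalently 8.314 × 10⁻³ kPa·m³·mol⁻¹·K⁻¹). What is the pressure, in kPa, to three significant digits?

PV = nRT ⇒ P = nRT/V = (2.06 × 8.314 × 10⁻³ × 331) / 0.0186

P ≈ 305 kPa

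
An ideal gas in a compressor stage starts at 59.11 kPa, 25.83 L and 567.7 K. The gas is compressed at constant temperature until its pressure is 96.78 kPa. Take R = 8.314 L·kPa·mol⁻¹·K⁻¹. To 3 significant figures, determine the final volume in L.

T constant ⇒ Boyle's law P V = const: T₂ = T₁; V₂ = V₁·(P₁/P₂) = 15.78 L.

V₂ ≈ 15.8 L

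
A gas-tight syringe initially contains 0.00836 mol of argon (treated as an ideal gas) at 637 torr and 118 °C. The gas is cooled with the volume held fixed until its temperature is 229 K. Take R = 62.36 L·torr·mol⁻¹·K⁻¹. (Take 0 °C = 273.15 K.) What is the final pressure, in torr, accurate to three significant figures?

P₂ ≈ 373 torr

Convert: T₁ = 391.1 K.
From PV = nRT: V₁ = nRT₁/P₁ = 0.3201 L.
V constant ⇒ P ∝ T: V₂ = V₁; P₂ = P₁·(T₂/T₁) = 372.9 torr.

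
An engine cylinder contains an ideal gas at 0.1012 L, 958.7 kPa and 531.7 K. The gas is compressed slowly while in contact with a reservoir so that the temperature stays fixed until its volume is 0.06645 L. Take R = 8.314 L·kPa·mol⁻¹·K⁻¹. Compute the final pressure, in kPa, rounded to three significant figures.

T constant ⇒ Boyle's law P V = const: T₂ = T₁; P₂ = P₁·(V₁/V₂) = 1460 kPa.

P₂ ≈ 1.46e+03 kPa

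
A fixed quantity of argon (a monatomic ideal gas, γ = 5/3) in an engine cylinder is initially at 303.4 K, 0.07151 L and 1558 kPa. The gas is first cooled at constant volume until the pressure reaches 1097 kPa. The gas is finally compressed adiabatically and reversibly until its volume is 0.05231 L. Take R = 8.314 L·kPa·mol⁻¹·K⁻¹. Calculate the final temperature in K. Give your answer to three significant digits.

Isochoric, so P/T is constant: V₂ = V₁; T₂ = T₁·(P₂/P₁) = 213.6 K.
Adiabatic (γ = 5/3), T V^(γ−1) and P V^γ constant: T₃ = T₂·(V₂/V₃)^(γ−1) = 263.1 K; P₃ = P₂·(V₂/V₃)^γ = 1847 kPa.

T₃ ≈ 263 K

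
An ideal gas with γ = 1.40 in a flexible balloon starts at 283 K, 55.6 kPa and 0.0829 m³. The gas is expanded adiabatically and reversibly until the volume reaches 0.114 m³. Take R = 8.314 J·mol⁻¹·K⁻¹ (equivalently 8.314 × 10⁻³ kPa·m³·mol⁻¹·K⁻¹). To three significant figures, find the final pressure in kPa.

P₂ ≈ 35.6 kPa

Adiabatic (γ = 1.40), T V^(γ−1) and P V^γ constant: T₂ = T₁·(V₁/V₂)^(γ−1) = 249.1 K; P₂ = P₁·(V₁/V₂)^γ = 35.59 kPa.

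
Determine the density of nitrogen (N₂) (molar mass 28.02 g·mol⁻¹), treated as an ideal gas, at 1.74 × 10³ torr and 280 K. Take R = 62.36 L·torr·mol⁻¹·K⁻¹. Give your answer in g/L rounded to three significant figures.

ρ ≈ 2.79 g/L

ρ = PM/(RT) = (1.74e+03 × 28.02) / (62.36 × 280.0)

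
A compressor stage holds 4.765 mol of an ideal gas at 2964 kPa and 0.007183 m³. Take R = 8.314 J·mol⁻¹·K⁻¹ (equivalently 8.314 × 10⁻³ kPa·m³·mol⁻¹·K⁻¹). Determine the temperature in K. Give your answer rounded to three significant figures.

T ≈ 537 K

PV = nRT ⇒ T = PV/(nR) = (2964 × 0.007183) / (4.765 × 8.314 × 10⁻³)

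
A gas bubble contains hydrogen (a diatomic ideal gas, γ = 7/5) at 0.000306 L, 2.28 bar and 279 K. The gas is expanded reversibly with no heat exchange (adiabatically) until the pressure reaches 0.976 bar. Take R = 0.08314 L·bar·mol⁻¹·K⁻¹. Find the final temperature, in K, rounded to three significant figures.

T₂ ≈ 219 K

Adiabatic (γ = 7/5), T V^(γ−1) and P V^γ constant: T₂ = T₁·(P₂/P₁)^((γ−1)/γ) = 218.9 K; V₂ = V₁·(P₁/P₂)^(1/γ) = 0.0005610 L.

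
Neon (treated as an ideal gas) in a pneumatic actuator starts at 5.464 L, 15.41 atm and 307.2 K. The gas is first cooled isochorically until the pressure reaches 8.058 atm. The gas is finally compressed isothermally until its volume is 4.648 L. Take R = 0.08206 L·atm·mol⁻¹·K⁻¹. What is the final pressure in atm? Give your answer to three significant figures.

Isochoric, so P/T is constant: V₂ = V₁; T₂ = T₁·(P₂/P₁) = 160.6 K.
T constant ⇒ Boyle's law P V = const: T₃ = T₂; P₃ = P₂·(V₂/V₃) = 9.473 atm.

P₃ ≈ 9.47 atm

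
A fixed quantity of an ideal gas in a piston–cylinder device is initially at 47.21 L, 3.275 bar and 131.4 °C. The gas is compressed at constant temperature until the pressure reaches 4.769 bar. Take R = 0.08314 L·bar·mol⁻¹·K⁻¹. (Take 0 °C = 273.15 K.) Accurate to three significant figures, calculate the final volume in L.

Convert: T₁ = 404.5 K.
T constant ⇒ Boyle's law P V = const: T₂ = T₁; V₂ = V₁·(P₁/P₂) = 32.42 L.

V₂ ≈ 32.4 L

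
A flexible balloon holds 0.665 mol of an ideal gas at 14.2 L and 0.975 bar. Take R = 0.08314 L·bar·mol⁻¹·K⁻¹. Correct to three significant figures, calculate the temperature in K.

PV = nRT ⇒ T = PV/(nR) = (0.975 × 14.2) / (0.665 × 0.08314)

T ≈ 250 K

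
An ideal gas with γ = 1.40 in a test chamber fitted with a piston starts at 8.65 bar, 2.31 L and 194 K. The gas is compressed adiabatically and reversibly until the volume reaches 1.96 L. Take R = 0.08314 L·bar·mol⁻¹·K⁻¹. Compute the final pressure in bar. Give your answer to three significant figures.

Reversible adiabatic, γ = 1.40: T₂ = T₁·(V₁/V₂)^(γ−1) = 207.2 K; P₂ = P₁·(V₁/V₂)^γ = 10.89 bar.

P₂ ≈ 10.9 bar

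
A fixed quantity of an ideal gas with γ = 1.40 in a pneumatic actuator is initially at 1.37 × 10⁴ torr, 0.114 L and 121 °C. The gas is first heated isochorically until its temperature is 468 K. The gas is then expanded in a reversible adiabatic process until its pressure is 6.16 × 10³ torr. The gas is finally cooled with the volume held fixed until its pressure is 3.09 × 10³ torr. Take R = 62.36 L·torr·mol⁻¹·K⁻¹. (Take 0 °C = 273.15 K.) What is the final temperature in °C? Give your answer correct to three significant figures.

T₄ ≈ -95.3 °C

Convert: T₁ = 394.1 K.
V constant ⇒ P ∝ T: V₂ = V₁; P₂ = P₁·(T₂/T₁) = 1.627e+04 torr.
Reversible adiabatic, γ = 1.40: T₃ = T₂·(P₃/P₂)^((γ−1)/γ) = 354.6 K; V₃ = V₂·(P₂/P₃)^(1/γ) = 0.2281 L.
Isochoric, so P/T is constant: V₄ = V₃; T₄ = T₃·(P₄/P₃) = 177.9 K.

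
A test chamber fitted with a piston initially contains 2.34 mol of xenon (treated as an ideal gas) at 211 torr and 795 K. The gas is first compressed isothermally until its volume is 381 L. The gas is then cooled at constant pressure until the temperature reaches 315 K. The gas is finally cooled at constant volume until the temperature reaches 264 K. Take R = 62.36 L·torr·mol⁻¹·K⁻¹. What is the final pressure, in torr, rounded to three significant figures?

P₄ ≈ 255 torr

From PV = nRT: V₁ = nRT₁/P₁ = 549.8 L.
T constant ⇒ Boyle's law P V = const: T₂ = T₁; P₂ = P₁·(V₁/V₂) = 304.5 torr.
Isobaric, so V/T is constant: P₃ = P₂; V₃ = V₂·(T₃/T₂) = 151.0 L.
Isochoric, so P/T is constant: V₄ = V₃; P₄ = P₃·(T₄/T₃) = 255.2 torr.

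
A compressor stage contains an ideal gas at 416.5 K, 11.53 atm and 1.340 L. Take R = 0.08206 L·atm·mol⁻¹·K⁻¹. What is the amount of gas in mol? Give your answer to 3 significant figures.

PV = nRT ⇒ n = PV/(RT) = (11.53 × 1.340) / (0.08206 × 416.5)

n ≈ 0.452 mol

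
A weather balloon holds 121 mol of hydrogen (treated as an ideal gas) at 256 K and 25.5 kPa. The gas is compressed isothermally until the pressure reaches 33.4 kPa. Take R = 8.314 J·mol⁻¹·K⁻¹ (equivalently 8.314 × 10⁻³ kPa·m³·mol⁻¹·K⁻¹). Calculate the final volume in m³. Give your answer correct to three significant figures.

V₂ ≈ 7.71 m³

From PV = nRT: V₁ = nRT₁/P₁ = 10.10 m³.
Isothermal, so P V is constant: T₂ = T₁; V₂ = V₁·(P₁/P₂) = 7.711 m³.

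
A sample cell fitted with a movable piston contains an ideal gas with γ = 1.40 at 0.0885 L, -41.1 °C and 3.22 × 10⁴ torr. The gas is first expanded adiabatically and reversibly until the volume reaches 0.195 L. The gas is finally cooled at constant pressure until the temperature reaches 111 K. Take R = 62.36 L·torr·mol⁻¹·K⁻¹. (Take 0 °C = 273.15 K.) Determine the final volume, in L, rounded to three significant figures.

Convert: T₁ = 232.0 K.
Adiabatic (γ = 1.40), T V^(γ−1) and P V^γ constant: T₂ = T₁·(V₁/V₂)^(γ−1) = 169.2 K; P₂ = P₁·(V₁/V₂)^γ = 1.065e+04 torr.
P constant ⇒ V ∝ T: P₃ = P₂; V₃ = V₂·(T₃/T₂) = 0.1279 L.

V₃ ≈ 0.128 L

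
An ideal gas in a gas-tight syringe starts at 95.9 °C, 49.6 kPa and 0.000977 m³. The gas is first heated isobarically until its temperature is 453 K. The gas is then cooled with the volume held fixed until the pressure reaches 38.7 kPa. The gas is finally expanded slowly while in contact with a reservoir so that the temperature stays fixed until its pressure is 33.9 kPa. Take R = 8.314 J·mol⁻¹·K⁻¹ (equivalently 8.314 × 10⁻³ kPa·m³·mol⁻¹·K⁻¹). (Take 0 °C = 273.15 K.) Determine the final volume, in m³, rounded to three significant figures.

V₄ ≈ 0.00137 m³

Convert: T₁ = 369.0 K.
P constant ⇒ V ∝ T: P₂ = P₁; V₂ = V₁·(T₂/T₁) = 0.001199 m³.
Isochoric, so P/T is constant: V₃ = V₂; T₃ = T₂·(P₃/P₂) = 353.4 K.
T constant ⇒ Boyle's law P V = const: T₄ = T₃; V₄ = V₃·(P₃/P₄) = 0.001369 m³.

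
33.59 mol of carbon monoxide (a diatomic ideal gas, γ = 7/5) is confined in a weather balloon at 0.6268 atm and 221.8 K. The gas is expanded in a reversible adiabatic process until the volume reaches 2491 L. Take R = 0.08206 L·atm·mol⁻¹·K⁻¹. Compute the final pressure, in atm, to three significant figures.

From PV = nRT: V₁ = nRT₁/P₁ = 975.4 L.
Reversible adiabatic, γ = 7/5: T₂ = T₁·(V₁/V₂)^(γ−1) = 152.4 K; P₂ = P₁·(V₁/V₂)^γ = 0.1687 atm.

P₂ ≈ 0.169 atm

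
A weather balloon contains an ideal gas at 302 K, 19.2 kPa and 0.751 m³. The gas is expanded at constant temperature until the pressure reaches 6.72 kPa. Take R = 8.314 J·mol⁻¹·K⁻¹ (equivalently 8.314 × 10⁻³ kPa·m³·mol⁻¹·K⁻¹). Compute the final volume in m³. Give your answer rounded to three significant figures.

V₂ ≈ 2.15 m³

T constant ⇒ Boyle's law P V = const: T₂ = T₁; V₂ = V₁·(P₁/P₂) = 2.146 m³.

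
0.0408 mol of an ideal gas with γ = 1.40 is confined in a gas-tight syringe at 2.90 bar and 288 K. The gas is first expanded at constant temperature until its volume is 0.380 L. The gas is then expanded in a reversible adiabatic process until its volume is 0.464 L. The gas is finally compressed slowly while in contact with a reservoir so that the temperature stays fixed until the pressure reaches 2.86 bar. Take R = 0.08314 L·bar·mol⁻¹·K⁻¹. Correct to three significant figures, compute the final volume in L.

From PV = nRT: V₁ = nRT₁/P₁ = 0.3369 L.
Isothermal, so P V is constant: T₂ = T₁; P₂ = P₁·(V₁/V₂) = 2.571 bar.
Adiabatic (γ = 1.40), T V^(γ−1) and P V^γ constant: T₃ = T₂·(V₂/V₃)^(γ−1) = 265.9 K; P₃ = P₂·(V₂/V₃)^γ = 1.944 bar.
T constant ⇒ Boyle's law P V = const: T₄ = T₃; V₄ = V₃·(P₃/P₄) = 0.3154 L.

V₄ ≈ 0.315 L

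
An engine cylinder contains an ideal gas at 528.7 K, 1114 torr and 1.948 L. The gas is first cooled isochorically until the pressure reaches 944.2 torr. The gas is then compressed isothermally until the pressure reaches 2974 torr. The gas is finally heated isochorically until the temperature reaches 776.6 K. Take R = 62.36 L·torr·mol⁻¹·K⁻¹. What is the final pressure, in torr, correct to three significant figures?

Isochoric, so P/T is constant: V₂ = V₁; T₂ = T₁·(P₂/P₁) = 448.1 K.
T constant ⇒ Boyle's law P V = const: T₃ = T₂; V₃ = V₂·(P₂/P₃) = 0.6185 L.
V constant ⇒ P ∝ T: V₄ = V₃; P₄ = P₃·(T₄/T₃) = 5154 torr.

P₄ ≈ 5.15e+03 torr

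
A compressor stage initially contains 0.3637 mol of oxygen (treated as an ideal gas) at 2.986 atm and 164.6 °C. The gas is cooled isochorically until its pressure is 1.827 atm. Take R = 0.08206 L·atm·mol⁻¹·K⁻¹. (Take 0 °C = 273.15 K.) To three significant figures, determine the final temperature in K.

T₂ ≈ 268 K

Convert: T₁ = 437.8 K.
From PV = nRT: V₁ = nRT₁/P₁ = 4.375 L.
Isochoric, so P/T is constant: V₂ = V₁; T₂ = T₁·(P₂/P₁) = 267.8 K.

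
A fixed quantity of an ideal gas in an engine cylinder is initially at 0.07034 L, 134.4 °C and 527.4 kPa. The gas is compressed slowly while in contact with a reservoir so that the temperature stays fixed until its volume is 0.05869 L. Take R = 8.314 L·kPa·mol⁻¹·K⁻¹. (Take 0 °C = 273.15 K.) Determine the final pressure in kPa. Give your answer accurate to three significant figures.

P₂ ≈ 632 kPa

Convert: T₁ = 407.5 K.
Isothermal, so P V is constant: T₂ = T₁; P₂ = P₁·(V₁/V₂) = 632.1 kPa.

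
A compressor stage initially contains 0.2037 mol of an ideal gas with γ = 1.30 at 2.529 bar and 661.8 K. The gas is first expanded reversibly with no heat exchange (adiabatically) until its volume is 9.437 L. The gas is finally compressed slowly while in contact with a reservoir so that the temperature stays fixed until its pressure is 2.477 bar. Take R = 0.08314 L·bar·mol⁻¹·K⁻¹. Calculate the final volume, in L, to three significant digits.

V₃ ≈ 3.61 L

From PV = nRT: V₁ = nRT₁/P₁ = 4.432 L.
Adiabatic (γ = 1.30), T V^(γ−1) and P V^γ constant: T₂ = T₁·(V₁/V₂)^(γ−1) = 527.5 K; P₂ = P₁·(V₁/V₂)^γ = 0.9467 bar.
T constant ⇒ Boyle's law P V = const: T₃ = T₂; V₃ = V₂·(P₂/P₃) = 3.607 L.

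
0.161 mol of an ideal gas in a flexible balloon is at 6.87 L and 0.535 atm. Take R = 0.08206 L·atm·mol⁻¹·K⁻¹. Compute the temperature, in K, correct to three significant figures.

T ≈ 278 K

PV = nRT ⇒ T = PV/(nR) = (0.535 × 6.87) / (0.161 × 0.08206)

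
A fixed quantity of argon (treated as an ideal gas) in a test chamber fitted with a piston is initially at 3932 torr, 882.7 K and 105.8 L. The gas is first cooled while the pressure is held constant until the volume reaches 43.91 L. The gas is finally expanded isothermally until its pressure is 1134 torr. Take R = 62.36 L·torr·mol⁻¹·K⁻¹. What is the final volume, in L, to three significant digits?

Isobaric, so V/T is constant: P₂ = P₁; T₂ = T₁·(V₂/V₁) = 366.3 K.
T constant ⇒ Boyle's law P V = const: T₃ = T₂; V₃ = V₂·(P₂/P₃) = 152.3 L.

V₃ ≈ 152 L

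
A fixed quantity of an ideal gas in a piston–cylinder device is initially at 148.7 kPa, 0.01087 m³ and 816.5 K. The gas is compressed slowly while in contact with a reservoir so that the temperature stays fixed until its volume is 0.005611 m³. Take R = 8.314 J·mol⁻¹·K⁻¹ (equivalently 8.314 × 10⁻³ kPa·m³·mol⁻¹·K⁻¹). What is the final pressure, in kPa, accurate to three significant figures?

Isothermal, so P V is constant: T₂ = T₁; P₂ = P₁·(V₁/V₂) = 288.1 kPa.

P₂ ≈ 288 kPa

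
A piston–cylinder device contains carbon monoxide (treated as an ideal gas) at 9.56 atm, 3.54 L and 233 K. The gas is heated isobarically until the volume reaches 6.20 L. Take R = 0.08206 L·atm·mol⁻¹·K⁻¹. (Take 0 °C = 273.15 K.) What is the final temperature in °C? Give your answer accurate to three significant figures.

Isobaric, so V/T is constant: P₂ = P₁; T₂ = T₁·(V₂/V₁) = 408.1 K.

T₂ ≈ 135 °C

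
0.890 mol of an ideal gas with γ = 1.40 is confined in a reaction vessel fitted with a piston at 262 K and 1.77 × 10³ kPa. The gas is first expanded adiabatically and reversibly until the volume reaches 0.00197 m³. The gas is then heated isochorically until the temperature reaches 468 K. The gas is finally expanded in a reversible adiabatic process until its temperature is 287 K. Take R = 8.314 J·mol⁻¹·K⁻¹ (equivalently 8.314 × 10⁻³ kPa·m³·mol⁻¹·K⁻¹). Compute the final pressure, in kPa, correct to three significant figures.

From PV = nRT: V₁ = nRT₁/P₁ = 0.001095 m³.
Adiabatic (γ = 1.40), T V^(γ−1) and P V^γ constant: T₂ = T₁·(V₁/V₂)^(γ−1) = 207.2 K; P₂ = P₁·(V₁/V₂)^γ = 778.1 kPa.
V constant ⇒ P ∝ T: V₃ = V₂; P₃ = P₂·(T₃/T₂) = 1758 kPa.
Reversible adiabatic, γ = 1.40: P₄ = P₃·(T₄/T₃)^(γ/(γ−1)) = 317.5 kPa; V₄ = V₃·(T₃/T₄)^(1/(γ−1)) = 0.006689 m³.

P₄ ≈ 317 kPa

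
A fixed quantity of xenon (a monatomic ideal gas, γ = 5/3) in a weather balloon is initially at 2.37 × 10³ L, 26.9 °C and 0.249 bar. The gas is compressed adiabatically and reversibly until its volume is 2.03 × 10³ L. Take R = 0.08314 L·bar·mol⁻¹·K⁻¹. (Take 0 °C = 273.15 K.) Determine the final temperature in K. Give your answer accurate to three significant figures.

T₂ ≈ 333 K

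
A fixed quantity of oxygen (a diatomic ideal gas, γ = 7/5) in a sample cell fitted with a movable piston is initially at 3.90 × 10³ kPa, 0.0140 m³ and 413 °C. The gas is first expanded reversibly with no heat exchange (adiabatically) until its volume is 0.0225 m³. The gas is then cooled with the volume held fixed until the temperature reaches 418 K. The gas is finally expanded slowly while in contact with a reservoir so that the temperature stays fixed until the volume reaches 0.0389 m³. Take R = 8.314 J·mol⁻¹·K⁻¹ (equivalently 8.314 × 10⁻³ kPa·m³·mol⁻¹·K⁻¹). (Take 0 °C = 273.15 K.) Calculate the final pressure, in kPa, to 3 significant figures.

Convert: T₁ = 686.1 K.
Adiabatic (γ = 7/5), T V^(γ−1) and P V^γ constant: T₂ = T₁·(V₁/V₂)^(γ−1) = 567.5 K; P₂ = P₁·(V₁/V₂)^γ = 2007 kPa.
V constant ⇒ P ∝ T: V₃ = V₂; P₃ = P₂·(T₃/T₂) = 1478 kPa.
T constant ⇒ Boyle's law P V = const: T₄ = T₃; P₄ = P₃·(V₃/V₄) = 855.1 kPa.

P₄ ≈ 855 kPa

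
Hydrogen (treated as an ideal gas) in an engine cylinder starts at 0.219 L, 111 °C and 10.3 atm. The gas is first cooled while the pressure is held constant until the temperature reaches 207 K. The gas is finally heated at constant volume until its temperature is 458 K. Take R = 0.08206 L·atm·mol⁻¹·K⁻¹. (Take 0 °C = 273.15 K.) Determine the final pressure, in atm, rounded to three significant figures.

Convert: T₁ = 384.1 K.
P constant ⇒ V ∝ T: P₂ = P₁; V₂ = V₁·(T₂/T₁) = 0.1180 L.
Isochoric, so P/T is constant: V₃ = V₂; P₃ = P₂·(T₃/T₂) = 22.79 atm.

P₃ ≈ 22.8 atm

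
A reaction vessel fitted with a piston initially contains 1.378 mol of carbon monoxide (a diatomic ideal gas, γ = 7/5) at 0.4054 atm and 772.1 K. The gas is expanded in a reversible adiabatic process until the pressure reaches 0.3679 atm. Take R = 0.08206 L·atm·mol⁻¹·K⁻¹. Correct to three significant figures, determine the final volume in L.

From PV = nRT: V₁ = nRT₁/P₁ = 215.4 L.
Adiabatic (γ = 7/5), T V^(γ−1) and P V^γ constant: T₂ = T₁·(P₂/P₁)^((γ−1)/γ) = 751.0 K; V₂ = V₁·(P₁/P₂)^(1/γ) = 230.8 L.

V₂ ≈ 231 L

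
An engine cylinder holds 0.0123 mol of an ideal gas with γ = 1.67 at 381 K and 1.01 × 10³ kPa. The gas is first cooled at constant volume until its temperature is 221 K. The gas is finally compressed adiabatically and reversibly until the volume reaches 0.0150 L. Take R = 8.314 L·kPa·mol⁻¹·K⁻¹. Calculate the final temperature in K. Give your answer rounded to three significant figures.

T₃ ≈ 416 K

From PV = nRT: V₁ = nRT₁/P₁ = 0.03858 L.
Isochoric, so P/T is constant: V₂ = V₁; P₂ = P₁·(T₂/T₁) = 585.9 kPa.
Reversible adiabatic, γ = 1.67: T₃ = T₂·(V₂/V₃)^(γ−1) = 416.1 K; P₃ = P₂·(V₂/V₃)^γ = 2837 kPa.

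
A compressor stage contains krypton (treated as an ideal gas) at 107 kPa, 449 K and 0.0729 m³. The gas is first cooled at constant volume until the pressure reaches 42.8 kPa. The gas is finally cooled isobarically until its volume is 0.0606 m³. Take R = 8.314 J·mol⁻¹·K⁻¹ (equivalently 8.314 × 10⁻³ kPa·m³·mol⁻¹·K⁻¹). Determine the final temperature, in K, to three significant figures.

T₃ ≈ 149 K

Isochoric, so P/T is constant: V₂ = V₁; T₂ = T₁·(P₂/P₁) = 179.6 K.
P constant ⇒ V ∝ T: P₃ = P₂; T₃ = T₂·(V₃/V₂) = 149.3 K.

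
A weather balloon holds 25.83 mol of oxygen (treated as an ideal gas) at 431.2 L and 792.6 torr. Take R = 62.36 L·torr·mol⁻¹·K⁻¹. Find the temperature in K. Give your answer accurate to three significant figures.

T ≈ 212 K

PV = nRT ⇒ T = PV/(nR) = (792.6 × 431.2) / (25.83 × 62.36)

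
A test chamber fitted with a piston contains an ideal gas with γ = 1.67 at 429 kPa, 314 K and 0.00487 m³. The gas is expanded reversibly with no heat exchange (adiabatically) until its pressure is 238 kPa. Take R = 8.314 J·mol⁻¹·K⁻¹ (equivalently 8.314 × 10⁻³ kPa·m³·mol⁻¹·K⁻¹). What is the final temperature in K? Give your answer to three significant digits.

T₂ ≈ 248 K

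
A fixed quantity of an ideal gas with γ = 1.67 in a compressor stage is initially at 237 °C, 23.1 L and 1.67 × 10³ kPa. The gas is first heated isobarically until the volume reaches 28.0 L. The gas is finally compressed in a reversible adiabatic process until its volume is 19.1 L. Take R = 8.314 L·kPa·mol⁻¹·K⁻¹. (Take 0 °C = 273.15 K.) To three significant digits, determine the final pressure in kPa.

Convert: T₁ = 510.1 K.
P constant ⇒ V ∝ T: P₂ = P₁; T₂ = T₁·(V₂/V₁) = 618.4 K.
Reversible adiabatic, γ = 1.67: T₃ = T₂·(V₂/V₃)^(γ−1) = 799.0 K; P₃ = P₂·(V₂/V₃)^γ = 3163 kPa.

P₃ ≈ 3.16e+03 kPa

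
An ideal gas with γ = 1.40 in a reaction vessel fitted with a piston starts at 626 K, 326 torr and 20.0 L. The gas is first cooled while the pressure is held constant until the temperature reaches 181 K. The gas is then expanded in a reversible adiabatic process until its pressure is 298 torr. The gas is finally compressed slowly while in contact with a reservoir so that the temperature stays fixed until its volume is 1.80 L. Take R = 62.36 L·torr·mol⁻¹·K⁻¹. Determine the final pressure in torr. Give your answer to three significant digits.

P₄ ≈ 1.02e+03 torr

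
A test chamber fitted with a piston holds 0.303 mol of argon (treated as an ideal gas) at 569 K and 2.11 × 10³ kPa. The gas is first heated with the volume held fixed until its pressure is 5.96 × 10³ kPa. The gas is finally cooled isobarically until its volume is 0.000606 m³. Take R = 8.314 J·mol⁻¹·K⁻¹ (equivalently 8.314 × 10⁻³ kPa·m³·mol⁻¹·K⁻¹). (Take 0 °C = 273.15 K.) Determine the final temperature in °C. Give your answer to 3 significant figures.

T₃ ≈ 1.16e+03 °C

From PV = nRT: V₁ = nRT₁/P₁ = 0.0006793 m³.
V constant ⇒ P ∝ T: V₂ = V₁; T₂ = T₁·(P₂/P₁) = 1607 K.
Isobaric, so V/T is constant: P₃ = P₂; T₃ = T₂·(V₃/V₂) = 1434 K.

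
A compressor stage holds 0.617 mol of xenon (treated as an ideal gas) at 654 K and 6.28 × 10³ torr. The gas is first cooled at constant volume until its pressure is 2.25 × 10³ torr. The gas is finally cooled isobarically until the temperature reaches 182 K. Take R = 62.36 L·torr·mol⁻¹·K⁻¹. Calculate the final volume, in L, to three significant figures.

V₃ ≈ 3.11 L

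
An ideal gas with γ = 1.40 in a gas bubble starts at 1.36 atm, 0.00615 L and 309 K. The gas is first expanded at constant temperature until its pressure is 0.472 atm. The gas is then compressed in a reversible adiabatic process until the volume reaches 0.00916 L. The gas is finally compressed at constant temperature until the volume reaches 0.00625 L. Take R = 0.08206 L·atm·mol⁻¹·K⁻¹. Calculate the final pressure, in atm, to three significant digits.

Isothermal, so P V is constant: T₂ = T₁; V₂ = V₁·(P₁/P₂) = 0.01772 L.
Reversible adiabatic, γ = 1.40: T₃ = T₂·(V₂/V₃)^(γ−1) = 402.3 K; P₃ = P₂·(V₂/V₃)^γ = 1.189 atm.
T constant ⇒ Boyle's law P V = const: T₄ = T₃; P₄ = P₃·(V₃/V₄) = 1.742 atm.

P₄ ≈ 1.74 atm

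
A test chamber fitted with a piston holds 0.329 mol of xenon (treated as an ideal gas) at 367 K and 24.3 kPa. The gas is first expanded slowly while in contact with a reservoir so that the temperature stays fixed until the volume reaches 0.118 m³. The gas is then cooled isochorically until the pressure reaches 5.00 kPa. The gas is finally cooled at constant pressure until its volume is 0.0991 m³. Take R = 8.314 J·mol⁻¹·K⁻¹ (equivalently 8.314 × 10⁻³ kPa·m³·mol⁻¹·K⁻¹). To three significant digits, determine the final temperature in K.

T₄ ≈ 181 K

From PV = nRT: V₁ = nRT₁/P₁ = 0.04131 m³.
Isothermal, so P V is constant: T₂ = T₁; P₂ = P₁·(V₁/V₂) = 8.507 kPa.
V constant ⇒ P ∝ T: V₃ = V₂; T₃ = T₂·(P₃/P₂) = 215.7 K.
P constant ⇒ V ∝ T: P₄ = P₃; T₄ = T₃·(V₄/V₃) = 181.1 K.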